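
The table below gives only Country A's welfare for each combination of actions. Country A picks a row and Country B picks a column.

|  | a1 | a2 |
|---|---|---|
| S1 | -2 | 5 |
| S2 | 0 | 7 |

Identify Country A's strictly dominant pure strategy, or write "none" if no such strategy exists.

S2

S2 vs S1: a1: 0>-2, a2: 7>5.
S2 strictly beats every other strategy against every opponent action, so it is strictly dominant.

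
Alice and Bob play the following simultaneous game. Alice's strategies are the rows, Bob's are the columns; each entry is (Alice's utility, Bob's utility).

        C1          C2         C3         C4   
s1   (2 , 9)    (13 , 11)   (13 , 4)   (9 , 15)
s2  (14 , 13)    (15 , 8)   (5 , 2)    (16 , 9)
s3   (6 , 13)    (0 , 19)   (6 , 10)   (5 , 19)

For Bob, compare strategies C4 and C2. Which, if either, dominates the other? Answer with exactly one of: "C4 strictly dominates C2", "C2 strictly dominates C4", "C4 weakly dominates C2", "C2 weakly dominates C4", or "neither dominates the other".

Compare C4 to C2 across each choice by Alice: s1: 15>11, s2: 9>8, s3: 19=19.
C4 is at least as good everywhere and strictly better somewhere (tied only at s3), so C4 weakly but not strictly dominates C2.

C4 weakly dominates C2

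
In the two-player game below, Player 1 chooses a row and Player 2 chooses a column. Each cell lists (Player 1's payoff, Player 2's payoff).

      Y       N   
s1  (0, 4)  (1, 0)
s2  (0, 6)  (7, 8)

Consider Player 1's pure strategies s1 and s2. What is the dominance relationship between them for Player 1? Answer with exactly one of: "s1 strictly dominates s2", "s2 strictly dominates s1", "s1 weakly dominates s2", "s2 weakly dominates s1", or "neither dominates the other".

Compare s1 to s2 across each choice by Player 2: Y: 0=0, N: 1<7.
s2 is at least as good everywhere and strictly better somewhere (tied at Y), so s2 weakly dominates s1.

s2 weakly dominates s1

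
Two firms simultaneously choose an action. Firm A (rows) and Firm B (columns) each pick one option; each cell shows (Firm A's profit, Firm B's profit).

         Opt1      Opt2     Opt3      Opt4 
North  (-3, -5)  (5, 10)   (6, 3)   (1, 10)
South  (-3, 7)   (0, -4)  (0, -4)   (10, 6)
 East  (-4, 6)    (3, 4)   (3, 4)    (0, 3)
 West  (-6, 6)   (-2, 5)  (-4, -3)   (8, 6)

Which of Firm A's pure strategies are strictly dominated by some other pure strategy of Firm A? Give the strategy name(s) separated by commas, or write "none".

North: no other strategy beats it everywhere (South at Opt1 (-3=-3); East at Opt1 (-3>-4); West at Opt1 (-3>-6)).
South is not dominated — it holds its own against North at Opt1 (-3=-3); East at Opt1 (-3>-4); West at Opt1 (-3>-6).
North strictly dominates East — Opt1: -3>-4, Opt2: 5>3, Opt3: 6>3, Opt4: 1>0.
West is strictly dominated by South (Opt1: -3>-6, Opt2: 0>-2, Opt3: 0>-4, Opt4: 10>8).

East, West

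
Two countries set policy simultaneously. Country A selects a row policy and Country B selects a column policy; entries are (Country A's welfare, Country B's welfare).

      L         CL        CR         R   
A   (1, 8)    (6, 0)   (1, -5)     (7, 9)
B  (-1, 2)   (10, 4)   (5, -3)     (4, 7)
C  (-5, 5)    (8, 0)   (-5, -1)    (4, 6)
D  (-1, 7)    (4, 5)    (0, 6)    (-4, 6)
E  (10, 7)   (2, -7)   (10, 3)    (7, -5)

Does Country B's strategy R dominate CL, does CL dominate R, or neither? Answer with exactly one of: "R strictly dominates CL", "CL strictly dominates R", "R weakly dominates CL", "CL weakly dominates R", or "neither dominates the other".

Compare R to CL across each opponent action: A: 9>0, B: 7>4, C: 6>0, D: 6>5, E: -5>-7.
R gives a strictly higher payoff against each opponent action, so R strictly dominates CL.

R strictly dominates CL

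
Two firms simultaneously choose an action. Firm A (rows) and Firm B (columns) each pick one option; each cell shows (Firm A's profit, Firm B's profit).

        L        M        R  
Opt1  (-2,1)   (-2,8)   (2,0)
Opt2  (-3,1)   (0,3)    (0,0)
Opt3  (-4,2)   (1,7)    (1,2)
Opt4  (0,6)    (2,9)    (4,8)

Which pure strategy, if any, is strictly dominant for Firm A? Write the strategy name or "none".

Opt4 vs Opt1: L: 0>-2, M: 2>-2, R: 4>2.
Opt4 vs Opt2: L: 0>-3, M: 2>0, R: 4>0.
Opt4 vs Opt3: L: 0>-4, M: 2>1, R: 4>1.
Opt4 strictly beats every other strategy against every opponent action, so it is strictly dominant.

Opt4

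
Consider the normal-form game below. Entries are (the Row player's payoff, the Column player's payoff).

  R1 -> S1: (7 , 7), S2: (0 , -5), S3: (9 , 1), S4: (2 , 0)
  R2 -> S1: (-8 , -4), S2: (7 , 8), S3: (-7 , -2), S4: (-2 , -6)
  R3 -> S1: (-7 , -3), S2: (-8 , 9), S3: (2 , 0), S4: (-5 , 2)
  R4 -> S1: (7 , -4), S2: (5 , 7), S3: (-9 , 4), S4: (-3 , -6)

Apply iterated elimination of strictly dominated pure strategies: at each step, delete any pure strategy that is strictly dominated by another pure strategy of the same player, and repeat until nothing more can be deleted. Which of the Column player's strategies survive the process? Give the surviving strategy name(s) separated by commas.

S1, S2, S3

Row R3 is eliminated: R1 beats it against every remaining column (S1: 7>-7, S2: 0>-8, S3: 9>2, S4: 2>-5).
The Column player's strategy S4 is strictly dominated by S1 (R1: 7>0, R2: -4>-6, R4: -4>-6) and is removed.
Among the remaining strategies, none is strictly dominated by another pure strategy of the same player, so the elimination stops.
Surviving strategies — the Row player: {R1, R2, R4}; the Column player: {S1, S2, S3}.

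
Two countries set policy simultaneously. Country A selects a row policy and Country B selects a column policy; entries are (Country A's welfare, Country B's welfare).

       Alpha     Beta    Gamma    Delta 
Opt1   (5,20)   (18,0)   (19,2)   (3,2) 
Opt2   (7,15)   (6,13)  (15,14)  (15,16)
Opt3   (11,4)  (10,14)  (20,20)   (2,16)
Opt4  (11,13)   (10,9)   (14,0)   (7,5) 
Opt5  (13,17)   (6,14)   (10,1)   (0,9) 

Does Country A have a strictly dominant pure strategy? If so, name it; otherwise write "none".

none

Opt1 fails to dominate Opt2 at Alpha (5<7).
Opt2 fails to dominate Opt1 at Beta (6<18).
Opt3 fails to dominate Opt1 at Beta (10<18).
Opt4 fails to dominate Opt1 at Beta (10<18).
Opt5 fails to dominate Opt1 at Beta (6<18).
No single strategy dominates all the others.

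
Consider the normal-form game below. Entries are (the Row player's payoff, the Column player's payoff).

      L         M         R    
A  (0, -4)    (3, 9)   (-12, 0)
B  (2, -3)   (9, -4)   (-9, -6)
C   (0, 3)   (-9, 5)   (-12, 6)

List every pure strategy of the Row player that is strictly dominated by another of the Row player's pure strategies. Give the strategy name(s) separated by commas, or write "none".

A is strictly dominated by B (L: 2>0, M: 9>3, R: -9>-12).
Nothing dominates B: A at L (2>0); C at L (2>0).
C is strictly dominated by B (L: 2>0, M: 9>-9, R: -9>-12).

A, C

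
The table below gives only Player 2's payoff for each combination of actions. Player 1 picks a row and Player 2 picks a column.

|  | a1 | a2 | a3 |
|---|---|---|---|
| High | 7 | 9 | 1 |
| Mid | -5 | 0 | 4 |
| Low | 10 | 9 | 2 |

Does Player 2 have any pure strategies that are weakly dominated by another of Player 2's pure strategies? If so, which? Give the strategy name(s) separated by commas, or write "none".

none

a1 is not dominated — it holds its own against a2 at Low (10>9); a3 at High (7>1).
a2: no other strategy beats it everywhere (a1 at High (9>7); a3 at High (9>1)).
a3 is not dominated — it holds its own against a1 at Mid (4>-5); a2 at Mid (4>0).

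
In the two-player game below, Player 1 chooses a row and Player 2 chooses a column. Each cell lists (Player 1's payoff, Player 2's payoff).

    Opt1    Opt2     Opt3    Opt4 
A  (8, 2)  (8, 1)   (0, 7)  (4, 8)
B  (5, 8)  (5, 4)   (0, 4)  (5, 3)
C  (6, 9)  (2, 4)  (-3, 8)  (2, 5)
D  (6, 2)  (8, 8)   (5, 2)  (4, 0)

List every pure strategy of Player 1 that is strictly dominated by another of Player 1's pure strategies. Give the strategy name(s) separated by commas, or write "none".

C

A: no other strategy beats it everywhere (B at Opt1 (8>5); C at Opt1 (8>6); D at Opt1 (8>6)).
B: no other strategy beats it everywhere (A at Opt3 (0=0); C at Opt2 (5>2); D at Opt4 (5>4)).
C is strictly dominated by A (Opt1: 8>6, Opt2: 8>2, Opt3: 0>-3, Opt4: 4>2).
Nothing dominates D: A at Opt2 (8=8); B at Opt1 (6>5); C at Opt1 (6=6).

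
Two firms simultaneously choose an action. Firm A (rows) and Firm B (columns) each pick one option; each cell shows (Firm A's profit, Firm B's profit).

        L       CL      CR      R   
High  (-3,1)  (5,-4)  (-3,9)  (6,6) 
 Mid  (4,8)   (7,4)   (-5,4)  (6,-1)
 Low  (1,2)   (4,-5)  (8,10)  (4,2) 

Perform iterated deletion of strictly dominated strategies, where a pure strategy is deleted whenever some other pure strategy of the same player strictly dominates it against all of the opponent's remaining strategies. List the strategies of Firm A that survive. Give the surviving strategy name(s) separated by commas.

Firm B's strategy CL is strictly dominated by L (High: 1>-4, Mid: 8>4, Low: 2>-5) and is removed.
Firm B's strategy R is strictly dominated by CR (High: 9>6, Mid: 4>-1, Low: 10>2) and is removed.
Row High is eliminated: Low beats it against every remaining column (L: 1>-3, CR: 8>-3).
Among the remaining strategies, none is strictly dominated by another pure strategy of the same player, so the elimination stops.
Surviving strategies — Firm A: {Mid, Low}; Firm B: {L, CR}.

Mid, Low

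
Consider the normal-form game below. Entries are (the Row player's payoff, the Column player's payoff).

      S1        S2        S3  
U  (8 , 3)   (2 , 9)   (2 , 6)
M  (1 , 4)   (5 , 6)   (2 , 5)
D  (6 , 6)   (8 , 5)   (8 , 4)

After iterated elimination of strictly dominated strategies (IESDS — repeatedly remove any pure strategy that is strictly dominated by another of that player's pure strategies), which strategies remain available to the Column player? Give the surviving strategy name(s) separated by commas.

The Row player's strategy M is strictly dominated by D (S1: 6>1, S2: 8>5, S3: 8>2) and is removed.
For the Column player, S2 strictly dominates S3 on the remaining rows (U: 9>6, D: 5>4); eliminate S3.
Among the remaining strategies, none is strictly dominated by another pure strategy of the same player, so the elimination stops.
Surviving strategies — the Row player: {U, D}; the Column player: {S1, S2}.

S1, S2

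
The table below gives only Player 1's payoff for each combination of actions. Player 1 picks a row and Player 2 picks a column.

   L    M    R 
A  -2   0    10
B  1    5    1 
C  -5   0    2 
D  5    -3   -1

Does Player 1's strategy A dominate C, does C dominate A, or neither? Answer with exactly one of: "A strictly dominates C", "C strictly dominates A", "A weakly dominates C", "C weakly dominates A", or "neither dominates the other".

Compare A to C across each choice by Player 2: L: -2>-5, M: 0=0, R: 10>2.
A is at least as good everywhere and strictly better somewhere (tied only at M), so A weakly but not strictly dominates C.

A weakly dominates C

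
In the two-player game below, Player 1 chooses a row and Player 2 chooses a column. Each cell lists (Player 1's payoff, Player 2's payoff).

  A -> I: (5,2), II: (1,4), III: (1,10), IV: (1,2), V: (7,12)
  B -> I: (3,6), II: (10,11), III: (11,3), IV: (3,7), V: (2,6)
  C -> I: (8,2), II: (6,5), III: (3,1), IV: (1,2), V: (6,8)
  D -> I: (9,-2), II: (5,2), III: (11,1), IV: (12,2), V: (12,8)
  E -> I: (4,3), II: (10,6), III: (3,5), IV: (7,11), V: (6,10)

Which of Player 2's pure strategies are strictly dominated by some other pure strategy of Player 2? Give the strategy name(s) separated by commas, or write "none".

I is strictly dominated by II (A: 4>2, B: 11>6, C: 5>2, D: 2>-2, E: 6>3).
II: no other strategy beats it everywhere (I at A (4>2); III at B (11>3); IV at A (4>2); V at B (11>6)).
III is strictly dominated by V (A: 12>10, B: 6>3, C: 8>1, D: 8>1, E: 10>5).
IV: no other strategy beats it everywhere (I at A (2=2); II at D (2=2); III at B (7>3); V at B (7>6)).
V: no other strategy beats it everywhere (I at A (12>2); II at A (12>4); III at A (12>10); IV at A (12>2)).

I, III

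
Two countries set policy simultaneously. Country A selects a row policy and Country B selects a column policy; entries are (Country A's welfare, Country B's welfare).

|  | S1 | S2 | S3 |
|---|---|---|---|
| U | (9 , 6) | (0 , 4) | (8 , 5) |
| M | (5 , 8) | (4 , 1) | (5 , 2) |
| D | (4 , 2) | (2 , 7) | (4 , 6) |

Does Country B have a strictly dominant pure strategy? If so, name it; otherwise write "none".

none

S1 fails to dominate S2 at D (2<7).
S2 fails to dominate S1 at U (4<6).
S3 fails to dominate S1 at U (5<6).
No single strategy dominates all the others.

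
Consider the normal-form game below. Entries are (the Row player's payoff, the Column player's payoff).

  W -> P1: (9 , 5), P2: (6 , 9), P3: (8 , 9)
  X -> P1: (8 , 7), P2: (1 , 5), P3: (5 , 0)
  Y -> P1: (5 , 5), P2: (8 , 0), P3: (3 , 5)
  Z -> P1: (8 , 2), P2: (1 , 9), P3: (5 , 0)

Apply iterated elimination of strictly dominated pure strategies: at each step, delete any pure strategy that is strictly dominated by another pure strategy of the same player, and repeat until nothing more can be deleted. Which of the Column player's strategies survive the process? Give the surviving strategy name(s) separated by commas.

P1, P2, P3

For the Row player, W strictly dominates X on the remaining columns (P1: 9>8, P2: 6>1, P3: 8>5); eliminate X.
Row Z is eliminated: W beats it against every remaining column (P1: 9>8, P2: 6>1, P3: 8>5).
Among the remaining strategies, none is strictly dominated by another pure strategy of the same player, so the elimination stops.
Surviving strategies — the Row player: {W, Y}; the Column player: {P1, P2, P3}.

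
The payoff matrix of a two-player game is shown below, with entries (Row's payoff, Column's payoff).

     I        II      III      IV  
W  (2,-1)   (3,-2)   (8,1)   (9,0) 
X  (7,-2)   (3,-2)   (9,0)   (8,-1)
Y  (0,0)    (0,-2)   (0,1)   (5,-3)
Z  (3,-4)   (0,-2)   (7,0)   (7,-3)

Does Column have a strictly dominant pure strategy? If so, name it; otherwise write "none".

III

III vs I: W: 1>-1, X: 0>-2, Y: 1>0, Z: 0>-4.
III vs II: W: 1>-2, X: 0>-2, Y: 1>-2, Z: 0>-2.
III vs IV: W: 1>0, X: 0>-1, Y: 1>-3, Z: 0>-3.
III strictly beats every other strategy against every opponent action, so it is strictly dominant.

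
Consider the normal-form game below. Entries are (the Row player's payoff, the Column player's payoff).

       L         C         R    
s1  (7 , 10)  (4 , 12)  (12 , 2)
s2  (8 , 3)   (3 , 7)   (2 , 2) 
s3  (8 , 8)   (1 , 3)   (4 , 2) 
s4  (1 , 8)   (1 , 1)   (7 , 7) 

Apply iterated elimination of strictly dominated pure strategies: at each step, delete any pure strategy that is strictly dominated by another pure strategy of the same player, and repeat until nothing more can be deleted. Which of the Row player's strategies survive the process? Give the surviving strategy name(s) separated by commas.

s1, s2, s3

Row s4 is eliminated: s1 beats it against every remaining column (L: 7>1, C: 4>1, R: 12>7).
The Column player's strategy R is strictly dominated by L (s1: 10>2, s2: 3>2, s3: 8>2) and is removed.
Among the remaining strategies, none is strictly dominated by another pure strategy of the same player, so the elimination stops.
Surviving strategies — the Row player: {s1, s2, s3}; the Column player: {L, C}.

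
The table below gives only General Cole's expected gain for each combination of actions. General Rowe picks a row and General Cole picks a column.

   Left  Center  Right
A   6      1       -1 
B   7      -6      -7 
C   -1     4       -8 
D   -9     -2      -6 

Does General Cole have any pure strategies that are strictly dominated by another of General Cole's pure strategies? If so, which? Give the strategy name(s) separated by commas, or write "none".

Left is not dominated — it holds its own against Center at A (6>1); Right at A (6>-1).
Center is not dominated — it holds its own against Left at C (4>-1); Right at A (1>-1).
Center strictly dominates Right — A: 1>-1, B: -6>-7, C: 4>-8, D: -2>-6.

Right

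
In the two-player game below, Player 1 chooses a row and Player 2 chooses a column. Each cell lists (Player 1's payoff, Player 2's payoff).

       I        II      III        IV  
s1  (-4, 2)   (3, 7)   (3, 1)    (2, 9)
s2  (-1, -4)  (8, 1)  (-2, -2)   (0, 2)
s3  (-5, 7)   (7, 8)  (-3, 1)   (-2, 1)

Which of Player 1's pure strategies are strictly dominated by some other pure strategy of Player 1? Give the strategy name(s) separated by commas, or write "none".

s3

s1 is not dominated — it holds its own against s2 at III (3>-2); s3 at I (-4>-5).
s2 is not dominated — it holds its own against s1 at I (-1>-4); s3 at I (-1>-5).
s3 is strictly dominated by s2 (I: -1>-5, II: 8>7, III: -2>-3, IV: 0>-2).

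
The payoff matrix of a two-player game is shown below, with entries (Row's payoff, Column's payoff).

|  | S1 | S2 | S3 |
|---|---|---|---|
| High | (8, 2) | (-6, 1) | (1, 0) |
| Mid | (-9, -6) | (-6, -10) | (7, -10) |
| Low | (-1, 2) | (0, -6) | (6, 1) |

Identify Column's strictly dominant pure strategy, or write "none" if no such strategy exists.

S1

S1 vs S2: High: 2>1, Mid: -6>-10, Low: 2>-6.
S1 vs S3: High: 2>0, Mid: -6>-10, Low: 2>1.
S1 strictly beats every other strategy against every opponent action, so it is strictly dominant.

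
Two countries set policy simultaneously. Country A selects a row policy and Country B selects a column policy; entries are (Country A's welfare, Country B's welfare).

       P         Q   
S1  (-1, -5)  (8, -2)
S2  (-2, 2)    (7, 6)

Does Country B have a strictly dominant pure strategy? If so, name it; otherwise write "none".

Q vs P: S1: -2>-5, S2: 6>2.
Q strictly beats every other strategy against every opponent action, so it is strictly dominant.

Q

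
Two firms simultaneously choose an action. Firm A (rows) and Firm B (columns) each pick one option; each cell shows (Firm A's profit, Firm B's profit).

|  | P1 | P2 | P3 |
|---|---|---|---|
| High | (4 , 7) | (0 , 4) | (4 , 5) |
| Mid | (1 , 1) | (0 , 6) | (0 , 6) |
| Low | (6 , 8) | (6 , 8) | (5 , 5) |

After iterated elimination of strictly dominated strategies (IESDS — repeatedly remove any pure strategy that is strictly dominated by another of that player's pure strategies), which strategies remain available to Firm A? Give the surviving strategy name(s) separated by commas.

Low

Row High is eliminated: Low beats it against every remaining column (P1: 6>4, P2: 6>0, P3: 5>4).
Firm A's strategy Mid is strictly dominated by Low (P1: 6>1, P2: 6>0, P3: 5>0) and is removed.
Firm B's strategy P3 is strictly dominated by P1 (Low: 8>5) and is removed.
Among the remaining strategies, none is strictly dominated by another pure strategy of the same player, so the elimination stops.
Surviving strategies — Firm A: {Low}; Firm B: {P1, P2}.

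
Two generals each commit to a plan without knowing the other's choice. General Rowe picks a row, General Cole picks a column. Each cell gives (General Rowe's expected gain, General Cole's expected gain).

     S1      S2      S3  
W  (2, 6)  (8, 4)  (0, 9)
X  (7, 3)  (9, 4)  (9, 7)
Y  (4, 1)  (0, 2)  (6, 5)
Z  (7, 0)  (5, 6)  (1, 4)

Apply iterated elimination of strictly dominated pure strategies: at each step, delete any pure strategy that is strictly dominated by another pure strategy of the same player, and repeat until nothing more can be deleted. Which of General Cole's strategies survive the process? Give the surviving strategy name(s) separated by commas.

General Rowe's strategy W is strictly dominated by X (S1: 7>2, S2: 9>8, S3: 9>0) and is removed.
General Rowe's strategy Y is strictly dominated by X (S1: 7>4, S2: 9>0, S3: 9>6) and is removed.
Column S1 is eliminated: S2 beats it against every remaining row (X: 4>3, Z: 6>0).
General Rowe's strategy Z is strictly dominated by X (S2: 9>5, S3: 9>1) and is removed.
General Cole's strategy S2 is strictly dominated by S3 (X: 7>4) and is removed.
Among the remaining strategies, none is strictly dominated by another pure strategy of the same player, so the elimination stops.
Surviving strategies — General Rowe: {X}; General Cole: {S3}.

S3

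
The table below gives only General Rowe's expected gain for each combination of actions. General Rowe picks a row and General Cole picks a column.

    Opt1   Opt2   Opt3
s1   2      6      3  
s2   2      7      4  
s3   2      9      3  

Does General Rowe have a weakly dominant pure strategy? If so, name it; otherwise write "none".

none

s1 fails to dominate s2 at Opt2 (6<7).
s2 fails to dominate s3 at Opt2 (7<9).
s3 fails to dominate s2 at Opt3 (3<4).
No single strategy dominates all the others.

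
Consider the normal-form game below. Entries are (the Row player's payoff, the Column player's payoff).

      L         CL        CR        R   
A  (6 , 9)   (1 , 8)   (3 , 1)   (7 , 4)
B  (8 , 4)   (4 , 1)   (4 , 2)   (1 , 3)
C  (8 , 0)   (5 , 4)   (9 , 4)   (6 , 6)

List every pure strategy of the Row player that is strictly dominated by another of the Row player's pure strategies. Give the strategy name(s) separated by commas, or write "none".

A: no other strategy beats it everywhere (B at R (7>1); C at R (7>6)).
B: no other strategy beats it everywhere (A at L (8>6); C at L (8=8)).
C is not dominated — it holds its own against A at L (8>6); B at L (8=8).

none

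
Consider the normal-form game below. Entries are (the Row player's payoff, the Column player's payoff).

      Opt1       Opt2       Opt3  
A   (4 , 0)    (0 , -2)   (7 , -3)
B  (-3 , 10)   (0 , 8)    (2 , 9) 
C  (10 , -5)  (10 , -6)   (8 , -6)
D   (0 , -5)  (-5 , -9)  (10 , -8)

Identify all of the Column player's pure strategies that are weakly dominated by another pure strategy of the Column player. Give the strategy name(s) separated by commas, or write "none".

Nothing dominates Opt1: Opt2 at A (0>-2); Opt3 at A (0>-3).
Opt2 is weakly dominated by Opt1 (A: 0>-2, B: 10>8, C: -5>-6, D: -5>-9).
Opt3 is weakly dominated by Opt1 (A: 0>-3, B: 10>9, C: -5>-6, D: -5>-8).

Opt2, Opt3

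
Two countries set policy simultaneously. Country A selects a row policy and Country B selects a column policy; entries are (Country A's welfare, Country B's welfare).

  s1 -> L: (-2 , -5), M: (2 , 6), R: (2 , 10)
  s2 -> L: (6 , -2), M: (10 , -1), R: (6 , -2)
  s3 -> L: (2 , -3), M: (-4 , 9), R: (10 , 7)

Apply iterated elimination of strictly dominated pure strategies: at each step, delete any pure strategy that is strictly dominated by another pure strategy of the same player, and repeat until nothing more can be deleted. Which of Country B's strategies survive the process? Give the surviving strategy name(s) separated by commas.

M

Country A's strategy s1 is strictly dominated by s2 (L: 6>-2, M: 10>2, R: 6>2) and is removed.
For Country B, M strictly dominates L on the remaining rows (s2: -1>-2, s3: 9>-3); eliminate L.
Column R is eliminated: M beats it against every remaining row (s2: -1>-2, s3: 9>7).
For Country A, s2 strictly dominates s3 on the remaining columns (M: 10>-4); eliminate s3.
Among the remaining strategies, none is strictly dominated by another pure strategy of the same player, so the elimination stops.
Surviving strategies — Country A: {s2}; Country B: {M}.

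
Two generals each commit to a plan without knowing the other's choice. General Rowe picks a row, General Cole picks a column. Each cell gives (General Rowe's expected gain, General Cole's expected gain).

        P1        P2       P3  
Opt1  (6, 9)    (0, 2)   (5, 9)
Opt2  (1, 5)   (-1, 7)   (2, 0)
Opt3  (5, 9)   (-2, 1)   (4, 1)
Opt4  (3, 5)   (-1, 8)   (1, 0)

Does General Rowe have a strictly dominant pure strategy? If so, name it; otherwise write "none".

Opt1 vs Opt2: P1: 6>1, P2: 0>-1, P3: 5>2.
Opt1 vs Opt3: P1: 6>5, P2: 0>-2, P3: 5>4.
Opt1 vs Opt4: P1: 6>3, P2: 0>-1, P3: 5>1.
Opt1 strictly beats every other strategy against every opponent action, so it is strictly dominant.

Opt1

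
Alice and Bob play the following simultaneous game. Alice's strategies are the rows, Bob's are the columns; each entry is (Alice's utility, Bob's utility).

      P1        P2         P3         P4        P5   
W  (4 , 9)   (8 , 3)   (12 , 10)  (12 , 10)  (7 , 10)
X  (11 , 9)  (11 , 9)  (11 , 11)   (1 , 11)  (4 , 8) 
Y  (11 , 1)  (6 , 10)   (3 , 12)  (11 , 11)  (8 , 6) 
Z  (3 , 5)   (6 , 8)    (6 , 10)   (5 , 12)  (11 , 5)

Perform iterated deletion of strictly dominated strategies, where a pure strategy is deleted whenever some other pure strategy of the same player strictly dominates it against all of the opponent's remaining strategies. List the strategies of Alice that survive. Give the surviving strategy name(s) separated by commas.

W, Y, Z

Column P1 is eliminated: P3 beats it against every remaining row (W: 10>9, X: 11>9, Y: 12>1, Z: 10>5).
For Bob, P3 strictly dominates P2 on the remaining rows (W: 10>3, X: 11>9, Y: 12>10, Z: 10>8); eliminate P2.
Row X is eliminated: W beats it against every remaining column (P3: 12>11, P4: 12>1, P5: 7>4).
Among the remaining strategies, none is strictly dominated by another pure strategy of the same player, so the elimination stops.
Surviving strategies — Alice: {W, Y, Z}; Bob: {P3, P4, P5}.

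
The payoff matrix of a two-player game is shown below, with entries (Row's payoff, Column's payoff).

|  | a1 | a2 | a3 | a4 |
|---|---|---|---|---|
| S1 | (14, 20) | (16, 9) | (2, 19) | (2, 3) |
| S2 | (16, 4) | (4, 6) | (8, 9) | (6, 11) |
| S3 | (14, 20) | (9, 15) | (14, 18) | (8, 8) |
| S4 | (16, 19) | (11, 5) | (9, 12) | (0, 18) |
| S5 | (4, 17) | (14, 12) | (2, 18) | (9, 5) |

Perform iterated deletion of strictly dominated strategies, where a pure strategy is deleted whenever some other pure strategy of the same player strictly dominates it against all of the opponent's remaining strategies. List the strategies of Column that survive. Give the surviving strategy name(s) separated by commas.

Column's strategy a2 is strictly dominated by a3 (S1: 19>9, S2: 9>6, S3: 18>15, S4: 12>5, S5: 18>12) and is removed.
Row's strategy S1 is strictly dominated by S2 (a1: 16>14, a3: 8>2, a4: 6>2) and is removed.
Among the remaining strategies, none is strictly dominated by another pure strategy of the same player, so the elimination stops.
Surviving strategies — Row: {S2, S3, S4, S5}; Column: {a1, a3, a4}.

a1, a3, a4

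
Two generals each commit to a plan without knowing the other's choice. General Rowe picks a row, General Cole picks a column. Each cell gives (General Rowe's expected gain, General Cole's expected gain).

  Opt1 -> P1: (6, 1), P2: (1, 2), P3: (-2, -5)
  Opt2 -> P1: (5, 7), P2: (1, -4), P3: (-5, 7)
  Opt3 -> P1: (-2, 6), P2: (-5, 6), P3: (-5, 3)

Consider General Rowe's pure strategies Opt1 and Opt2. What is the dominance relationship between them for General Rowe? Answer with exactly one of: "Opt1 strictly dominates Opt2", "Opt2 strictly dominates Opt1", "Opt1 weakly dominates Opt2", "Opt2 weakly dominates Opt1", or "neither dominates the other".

Compare Opt1 to Opt2 across each choice by General Cole: P1: 6>5, P2: 1=1, P3: -2>-5.
Opt1 is at least as good everywhere and strictly better somewhere (tied only at P2), so Opt1 weakly but not strictly dominates Opt2.

Opt1 weakly dominates Opt2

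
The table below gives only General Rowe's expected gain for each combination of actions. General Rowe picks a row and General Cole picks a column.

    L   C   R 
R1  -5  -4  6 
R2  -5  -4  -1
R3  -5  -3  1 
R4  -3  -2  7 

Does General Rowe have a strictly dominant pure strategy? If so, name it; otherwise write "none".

R4

R4 vs R1: L: -3>-5, C: -2>-4, R: 7>6.
R4 vs R2: L: -3>-5, C: -2>-4, R: 7>-1.
R4 vs R3: L: -3>-5, C: -2>-3, R: 7>1.
R4 strictly beats every other strategy against every opponent action, so it is strictly dominant.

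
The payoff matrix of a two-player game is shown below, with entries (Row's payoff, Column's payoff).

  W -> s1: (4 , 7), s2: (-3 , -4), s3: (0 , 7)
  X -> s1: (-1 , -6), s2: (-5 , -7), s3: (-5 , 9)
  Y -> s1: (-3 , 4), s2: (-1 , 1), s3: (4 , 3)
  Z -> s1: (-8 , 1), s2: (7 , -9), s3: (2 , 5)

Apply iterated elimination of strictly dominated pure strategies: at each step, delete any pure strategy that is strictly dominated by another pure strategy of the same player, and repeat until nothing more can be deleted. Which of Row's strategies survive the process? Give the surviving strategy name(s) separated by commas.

Row's strategy X is strictly dominated by W (s1: 4>-1, s2: -3>-5, s3: 0>-5) and is removed.
For Column, s1 strictly dominates s2 on the remaining rows (W: 7>-4, Y: 4>1, Z: 1>-9); eliminate s2.
For Row, Y strictly dominates Z on the remaining columns (s1: -3>-8, s3: 4>2); eliminate Z.
Among the remaining strategies, none is strictly dominated by another pure strategy of the same player, so the elimination stops.
Surviving strategies — Row: {W, Y}; Column: {s1, s3}.

W, Y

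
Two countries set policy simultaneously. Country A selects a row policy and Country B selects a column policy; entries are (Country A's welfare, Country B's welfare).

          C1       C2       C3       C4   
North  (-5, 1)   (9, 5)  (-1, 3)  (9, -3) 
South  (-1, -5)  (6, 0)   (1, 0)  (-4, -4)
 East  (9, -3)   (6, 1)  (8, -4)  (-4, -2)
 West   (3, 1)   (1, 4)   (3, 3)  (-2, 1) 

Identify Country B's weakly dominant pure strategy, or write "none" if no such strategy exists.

C2

C2 vs C1: North: 5>1, South: 0>-5, East: 1>-3, West: 4>1.
C2 vs C3: North: 5>3, South: 0=0, East: 1>-4, West: 4>3.
C2 vs C4: North: 5>-3, South: 0>-4, East: 1>-2, West: 4>1.
C2 is at least as good as every other strategy against every opponent action, so it is weakly dominant.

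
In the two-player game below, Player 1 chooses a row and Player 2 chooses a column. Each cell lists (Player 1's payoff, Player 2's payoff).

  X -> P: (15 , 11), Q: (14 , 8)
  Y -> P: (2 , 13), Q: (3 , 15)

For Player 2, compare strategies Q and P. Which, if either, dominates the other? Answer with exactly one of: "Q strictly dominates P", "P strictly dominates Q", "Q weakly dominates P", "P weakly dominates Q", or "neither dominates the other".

Q's payoffs vs P's, by Player 1's action — X: 8<11, Y: 15>13.
Q does better at Y but worse at X; neither strategy dominates the other.

neither dominates the other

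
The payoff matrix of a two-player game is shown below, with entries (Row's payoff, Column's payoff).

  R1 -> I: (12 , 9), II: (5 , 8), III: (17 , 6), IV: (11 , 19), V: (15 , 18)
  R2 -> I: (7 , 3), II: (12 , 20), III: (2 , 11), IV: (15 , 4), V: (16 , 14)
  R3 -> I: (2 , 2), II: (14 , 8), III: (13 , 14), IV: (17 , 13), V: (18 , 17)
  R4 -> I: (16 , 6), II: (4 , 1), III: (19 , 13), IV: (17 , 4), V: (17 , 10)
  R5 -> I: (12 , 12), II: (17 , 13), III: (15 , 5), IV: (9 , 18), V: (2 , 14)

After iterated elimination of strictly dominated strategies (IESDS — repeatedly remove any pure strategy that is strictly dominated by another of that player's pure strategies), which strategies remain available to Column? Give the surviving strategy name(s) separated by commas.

III, V

Column's strategy I is strictly dominated by V (R1: 18>9, R2: 14>3, R3: 17>2, R4: 10>6, R5: 14>12) and is removed.
Row R2 is eliminated: R3 beats it against every remaining column (II: 14>12, III: 13>2, IV: 17>15, V: 18>16).
For Column, IV strictly dominates II on the remaining rows (R1: 19>8, R3: 13>8, R4: 4>1, R5: 18>13); eliminate II.
Row's strategy R1 is strictly dominated by R4 (III: 19>17, IV: 17>11, V: 17>15) and is removed.
Row R5 is eliminated: R4 beats it against every remaining column (III: 19>15, IV: 17>9, V: 17>2).
Column's strategy IV is strictly dominated by III (R3: 14>13, R4: 13>4) and is removed.
Among the remaining strategies, none is strictly dominated by another pure strategy of the same player, so the elimination stops.
Surviving strategies — Row: {R3, R4}; Column: {III, V}.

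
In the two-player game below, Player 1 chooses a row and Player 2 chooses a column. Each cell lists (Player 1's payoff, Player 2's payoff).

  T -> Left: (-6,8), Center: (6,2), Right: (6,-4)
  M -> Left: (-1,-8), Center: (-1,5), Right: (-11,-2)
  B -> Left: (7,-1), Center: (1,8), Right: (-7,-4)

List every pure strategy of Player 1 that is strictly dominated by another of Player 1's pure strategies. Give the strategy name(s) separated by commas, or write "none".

Nothing dominates T: M at Center (6>-1); B at Center (6>1).
M: dominated, since B does at least as well everywhere (Left: 7>-1, Center: 1>-1, Right: -7>-11).
B: no other strategy beats it everywhere (T at Left (7>-6); M at Left (7>-1)).

M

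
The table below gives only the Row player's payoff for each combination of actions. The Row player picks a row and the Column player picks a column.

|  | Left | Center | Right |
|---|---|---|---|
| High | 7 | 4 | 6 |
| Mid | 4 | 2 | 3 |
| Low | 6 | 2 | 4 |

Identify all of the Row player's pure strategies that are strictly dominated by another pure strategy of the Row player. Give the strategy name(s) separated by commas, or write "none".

High: no other strategy beats it everywhere (Mid at Left (7>4); Low at Left (7>6)).
Mid: dominated, since High does at least as well everywhere (Left: 7>4, Center: 4>2, Right: 6>3).
Low is strictly dominated by High (Left: 7>6, Center: 4>2, Right: 6>4).

Mid, Low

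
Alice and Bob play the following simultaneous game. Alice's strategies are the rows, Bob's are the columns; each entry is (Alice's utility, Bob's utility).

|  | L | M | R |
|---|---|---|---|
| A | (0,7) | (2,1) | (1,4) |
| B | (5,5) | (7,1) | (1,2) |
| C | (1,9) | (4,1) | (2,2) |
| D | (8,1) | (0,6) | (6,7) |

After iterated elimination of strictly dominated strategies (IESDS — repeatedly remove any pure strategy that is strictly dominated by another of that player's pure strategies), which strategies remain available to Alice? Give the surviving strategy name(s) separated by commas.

D

For Alice, C strictly dominates A on the remaining columns (L: 1>0, M: 4>2, R: 2>1); eliminate A.
Column M is eliminated: R beats it against every remaining row (B: 2>1, C: 2>1, D: 7>6).
For Alice, D strictly dominates B on the remaining columns (L: 8>5, R: 6>1); eliminate B.
For Alice, D strictly dominates C on the remaining columns (L: 8>1, R: 6>2); eliminate C.
Bob's strategy L is strictly dominated by R (D: 7>1) and is removed.
Among the remaining strategies, none is strictly dominated by another pure strategy of the same player, so the elimination stops.
Surviving strategies — Alice: {D}; Bob: {R}.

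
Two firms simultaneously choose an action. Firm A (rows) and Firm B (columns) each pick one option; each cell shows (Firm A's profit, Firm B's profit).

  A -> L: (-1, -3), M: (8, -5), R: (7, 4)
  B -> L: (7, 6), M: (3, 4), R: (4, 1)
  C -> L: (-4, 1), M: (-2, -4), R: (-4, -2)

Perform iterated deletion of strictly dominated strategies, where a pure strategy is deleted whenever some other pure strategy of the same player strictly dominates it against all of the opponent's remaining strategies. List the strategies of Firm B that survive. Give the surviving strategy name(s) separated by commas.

For Firm A, A strictly dominates C on the remaining columns (L: -1>-4, M: 8>-2, R: 7>-4); eliminate C.
Firm B's strategy M is strictly dominated by L (A: -3>-5, B: 6>4) and is removed.
Among the remaining strategies, none is strictly dominated by another pure strategy of the same player, so the elimination stops.
Surviving strategies — Firm A: {A, B}; Firm B: {L, R}.

L, R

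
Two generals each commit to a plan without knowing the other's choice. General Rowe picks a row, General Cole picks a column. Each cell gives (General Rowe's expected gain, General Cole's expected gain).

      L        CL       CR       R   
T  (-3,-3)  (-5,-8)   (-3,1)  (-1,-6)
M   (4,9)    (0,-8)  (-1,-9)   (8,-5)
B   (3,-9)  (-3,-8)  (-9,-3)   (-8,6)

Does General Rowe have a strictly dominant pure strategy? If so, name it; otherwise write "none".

M vs T: L: 4>-3, CL: 0>-5, CR: -1>-3, R: 8>-1.
M vs B: L: 4>3, CL: 0>-3, CR: -1>-9, R: 8>-8.
M strictly beats every other strategy against every opponent action, so it is strictly dominant.

M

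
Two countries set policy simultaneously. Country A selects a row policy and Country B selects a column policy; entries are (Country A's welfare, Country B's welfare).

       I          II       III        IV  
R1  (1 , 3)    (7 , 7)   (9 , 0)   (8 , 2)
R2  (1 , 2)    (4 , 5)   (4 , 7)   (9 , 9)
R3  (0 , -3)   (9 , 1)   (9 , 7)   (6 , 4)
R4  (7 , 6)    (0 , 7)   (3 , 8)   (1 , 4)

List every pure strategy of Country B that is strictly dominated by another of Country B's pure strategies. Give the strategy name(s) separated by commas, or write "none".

I

I is strictly dominated by II (R1: 7>3, R2: 5>2, R3: 1>-3, R4: 7>6).
II: no other strategy beats it everywhere (I at R1 (7>3); III at R1 (7>0); IV at R1 (7>2)).
Nothing dominates III: I at R2 (7>2); II at R2 (7>5); IV at R3 (7>4).
Nothing dominates IV: I at R2 (9>2); II at R2 (9>5); III at R1 (2>0).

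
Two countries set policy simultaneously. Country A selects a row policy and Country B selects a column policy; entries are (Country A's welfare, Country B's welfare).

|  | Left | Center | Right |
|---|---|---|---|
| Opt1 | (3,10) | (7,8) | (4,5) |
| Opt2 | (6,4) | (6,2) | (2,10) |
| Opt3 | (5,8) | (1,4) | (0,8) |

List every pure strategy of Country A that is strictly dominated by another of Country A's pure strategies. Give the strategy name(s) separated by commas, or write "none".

Opt1: no other strategy beats it everywhere (Opt2 at Center (7>6); Opt3 at Center (7>1)).
Nothing dominates Opt2: Opt1 at Left (6>3); Opt3 at Left (6>5).
Opt3: dominated, since Opt2 does at least as well everywhere (Left: 6>5, Center: 6>1, Right: 2>0).

Opt3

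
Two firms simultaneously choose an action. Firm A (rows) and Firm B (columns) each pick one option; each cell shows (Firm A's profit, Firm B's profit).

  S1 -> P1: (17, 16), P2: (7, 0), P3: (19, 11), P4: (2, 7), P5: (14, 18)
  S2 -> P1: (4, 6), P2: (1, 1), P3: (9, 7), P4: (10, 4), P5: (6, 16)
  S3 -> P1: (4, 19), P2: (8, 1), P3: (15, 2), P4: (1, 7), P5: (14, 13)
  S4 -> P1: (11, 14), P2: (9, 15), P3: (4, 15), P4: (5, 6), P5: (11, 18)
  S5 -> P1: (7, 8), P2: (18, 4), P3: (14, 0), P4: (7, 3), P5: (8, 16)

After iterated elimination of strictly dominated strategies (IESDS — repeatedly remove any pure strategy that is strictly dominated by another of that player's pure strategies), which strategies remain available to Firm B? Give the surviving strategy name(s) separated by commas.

Firm B's strategy P2 is strictly dominated by P5 (S1: 18>0, S2: 16>1, S3: 13>1, S4: 18>15, S5: 16>4) and is removed.
Column P3 is eliminated: P5 beats it against every remaining row (S1: 18>11, S2: 16>7, S3: 13>2, S4: 18>15, S5: 16>0).
Firm B's strategy P4 is strictly dominated by P1 (S1: 16>7, S2: 6>4, S3: 19>7, S4: 14>6, S5: 8>3) and is removed.
Firm A's strategy S2 is strictly dominated by S1 (P1: 17>4, P5: 14>6) and is removed.
Firm A's strategy S4 is strictly dominated by S1 (P1: 17>11, P5: 14>11) and is removed.
For Firm A, S1 strictly dominates S5 on the remaining columns (P1: 17>7, P5: 14>8); eliminate S5.
Among the remaining strategies, none is strictly dominated by another pure strategy of the same player, so the elimination stops.
Surviving strategies — Firm A: {S1, S3}; Firm B: {P1, P5}.

P1, P5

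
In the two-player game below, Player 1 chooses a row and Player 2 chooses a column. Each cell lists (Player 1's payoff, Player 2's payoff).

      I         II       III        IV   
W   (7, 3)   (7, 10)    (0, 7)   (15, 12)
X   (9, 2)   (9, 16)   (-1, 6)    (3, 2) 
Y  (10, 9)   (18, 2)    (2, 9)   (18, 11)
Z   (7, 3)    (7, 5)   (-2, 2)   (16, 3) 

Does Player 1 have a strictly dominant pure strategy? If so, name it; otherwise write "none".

Y

Y vs W: I: 10>7, II: 18>7, III: 2>0, IV: 18>15.
Y vs X: I: 10>9, II: 18>9, III: 2>-1, IV: 18>3.
Y vs Z: I: 10>7, II: 18>7, III: 2>-2, IV: 18>16.
Y strictly beats every other strategy against every opponent action, so it is strictly dominant.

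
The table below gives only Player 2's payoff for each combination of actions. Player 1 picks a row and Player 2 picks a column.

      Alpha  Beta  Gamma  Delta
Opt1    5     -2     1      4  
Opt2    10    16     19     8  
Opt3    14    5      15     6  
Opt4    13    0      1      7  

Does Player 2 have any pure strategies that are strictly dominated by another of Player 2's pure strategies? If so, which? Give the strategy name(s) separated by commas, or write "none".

Nothing dominates Alpha: Beta at Opt1 (5>-2); Gamma at Opt1 (5>1); Delta at Opt1 (5>4).
Gamma strictly dominates Beta — Opt1: 1>-2, Opt2: 19>16, Opt3: 15>5, Opt4: 1>0.
Gamma is not dominated — it holds its own against Alpha at Opt2 (19>10); Beta at Opt1 (1>-2); Delta at Opt2 (19>8).
Delta is strictly dominated by Alpha (Opt1: 5>4, Opt2: 10>8, Opt3: 14>6, Opt4: 13>7).

Beta, Delta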